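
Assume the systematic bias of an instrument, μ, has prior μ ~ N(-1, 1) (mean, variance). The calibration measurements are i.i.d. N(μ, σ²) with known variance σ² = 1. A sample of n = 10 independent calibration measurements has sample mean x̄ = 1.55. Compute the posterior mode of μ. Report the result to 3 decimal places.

μ̂_MAP = 1.318

n = 10, x̄ = 1.55.
For a Normal prior and Normal likelihood with known variance, the posterior is Normal; its mode equals its mean, the precision-weighted average.
Prior precision 1/σ₀² = 1/1 = 1; data precision n/σ² = 10/1 = 10.
μ̂ = (1·(-1) + 10·1.55) / (1 + 10) = 14.5/11 = 29/22 ≈ 1.318.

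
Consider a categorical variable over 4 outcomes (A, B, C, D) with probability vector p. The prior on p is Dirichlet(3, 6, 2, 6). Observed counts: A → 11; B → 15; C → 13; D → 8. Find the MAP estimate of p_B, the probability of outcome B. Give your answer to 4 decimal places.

The posterior is Dirichlet(αᵢ + nᵢ) = Dirichlet(14, 21, 15, 14).
For a Dirichlet(a₁,…,a_K) with all aᵢ > 1, the mode has j-th component (aⱼ − 1)/(Σaᵢ − K).
Here Σaᵢ = 64 and K = 4, so p_B = (21 − 1)/(64 − 4) = 20/60 ≈ 0.3333.

MAP estimate of p_B = 0.3333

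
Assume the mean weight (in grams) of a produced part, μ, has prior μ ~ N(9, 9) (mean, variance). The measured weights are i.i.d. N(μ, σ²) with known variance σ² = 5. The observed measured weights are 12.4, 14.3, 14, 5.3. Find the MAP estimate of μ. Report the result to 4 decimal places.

n = 4; x̄ = (12.4 + 14.3 + 14 + 5.3)/4 = 46/4 = 11.5.
For a Normal prior and Normal likelihood with known variance, the posterior is Normal; its mode equals its mean, the precision-weighted average.
Prior precision 1/σ₀² = 1/9; data precision n/σ² = 4/5 = 0.8.
μ̂ = ((1/9)·9 + 0.8·11.5) / (1/9 + 0.8) = 10.2/(41/45) = 459/41 ≈ 11.1951.

μ̂_MAP = 11.1951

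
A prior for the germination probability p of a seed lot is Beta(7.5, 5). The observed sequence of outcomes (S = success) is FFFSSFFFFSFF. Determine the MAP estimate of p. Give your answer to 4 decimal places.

Prior: Beta(7.5, 5).
Data: 3 successes in 12 trials (from the sequence). The binomial likelihood contributes p^3(1−p)^9, so the posterior is Beta(7.5+3, 5+9) = Beta(10.5, 14).
For Beta(a, b) with a, b > 1 the mode is (a−1)/(a+b−2) = 9.5/22.5 ≈ 0.4222.

p̂_MAP = 0.4222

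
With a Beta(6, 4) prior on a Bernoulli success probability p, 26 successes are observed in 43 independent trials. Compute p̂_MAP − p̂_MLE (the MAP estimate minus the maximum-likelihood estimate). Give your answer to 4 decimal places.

Posterior is Beta(32, 21); MAP = (32−1)/(53−2) = 31/51 ≈ 0.60784.
MLE ignores the prior: p̂_MLE = k/n = 26/43 ≈ 0.60465.
Difference = 31/51 − 26/43 = 7/2193 ≈ 0.0032.

MAP − MLE = 0.0032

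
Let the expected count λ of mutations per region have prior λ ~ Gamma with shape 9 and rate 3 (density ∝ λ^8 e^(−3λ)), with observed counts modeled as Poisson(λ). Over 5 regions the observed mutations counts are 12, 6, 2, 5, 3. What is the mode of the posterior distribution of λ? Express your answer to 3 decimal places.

Σxᵢ = 12+6+2+5+3 = 28, with n = 5.
Posterior ∝ λ^8e^(−3λ) · λ^28e^(−5λ) = λ^36e^(−8λ), i.e. Gamma(shape=37, rate=8).
The mode of a Gamma(a, b) with a ≥ 1 (shape–rate) is (a−1)/b = 36/8 ≈ 4.500.

λ̂_MAP = 4.500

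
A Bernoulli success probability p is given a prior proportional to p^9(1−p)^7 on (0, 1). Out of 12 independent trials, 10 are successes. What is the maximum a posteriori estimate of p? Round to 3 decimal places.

The prior density ∝ p^9(1−p)^7 is the kernel of Beta(10, 8).
Data: 10 successes in 12 trials. The binomial likelihood contributes p^10(1−p)^2, so the posterior is Beta(10+10, 8+2) = Beta(20, 10).
For Beta(a, b) with a, b > 1 the mode is (a−1)/(a+b−2) = 19/28 ≈ 0.679.

p̂_MAP = 0.679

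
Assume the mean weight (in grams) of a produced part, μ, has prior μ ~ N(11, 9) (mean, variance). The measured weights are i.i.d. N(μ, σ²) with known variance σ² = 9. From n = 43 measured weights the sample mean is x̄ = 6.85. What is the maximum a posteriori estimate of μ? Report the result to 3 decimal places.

μ̂_MAP = 6.944

n = 43, x̄ = 6.85.
For a Normal prior and Normal likelihood with known variance, the posterior is Normal; its mode equals its mean, the precision-weighted average.
Prior precision 1/σ₀² = 1/9; data precision n/σ² = 43/9.
μ̂ = ((1/9)·11 + (43/9)·6.85) / (1/9 + 43/9) = 33.95/(44/9) = 6111/880 ≈ 6.944.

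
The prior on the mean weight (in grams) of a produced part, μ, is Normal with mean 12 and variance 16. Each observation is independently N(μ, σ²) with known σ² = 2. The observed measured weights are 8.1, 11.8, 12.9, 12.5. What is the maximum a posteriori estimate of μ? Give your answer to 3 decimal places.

n = 4; x̄ = (8.1 + 11.8 + 12.9 + 12.5)/4 = 45.3/4 = 11.325.
For a Normal prior and Normal likelihood with known variance, the posterior is Normal; its mode equals its mean, the precision-weighted average.
Prior precision 1/σ₀² = 1/16 = 0.0625; data precision n/σ² = 4/2 = 2.
μ̂ = (0.0625·12 + 2·11.325) / (0.0625 + 2) = 23.4/2.0625 = 624/55 ≈ 11.345.

μ̂_MAP = 11.345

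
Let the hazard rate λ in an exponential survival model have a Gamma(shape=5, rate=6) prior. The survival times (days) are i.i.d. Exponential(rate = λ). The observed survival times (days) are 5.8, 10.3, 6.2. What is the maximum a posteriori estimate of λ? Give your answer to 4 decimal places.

The Exponential(rate=λ) likelihood is ∝ λ^n e^(−λΣtᵢ). Here n = 3 and Σtᵢ = 5.8 + 10.3 + 6.2 = 22.3.
Posterior ∝ λ^4e^(−6λ) · λ^3e^(−22.3λ) = λ^7e^(−28.3λ), i.e. Gamma(8, 28.3).
Mode = (a−1)/b = 7/28.3 ≈ 0.2473.

λ̂_MAP = 0.2473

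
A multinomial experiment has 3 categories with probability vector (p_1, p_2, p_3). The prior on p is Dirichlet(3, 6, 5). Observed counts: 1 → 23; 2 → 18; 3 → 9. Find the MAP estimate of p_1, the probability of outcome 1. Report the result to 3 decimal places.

MAP estimate: 0.410

The posterior is Dirichlet(αᵢ + nᵢ) = Dirichlet(26, 24, 14).
For a Dirichlet(a₁,…,a_K) with all aᵢ > 1, the mode has j-th component (aⱼ − 1)/(Σaᵢ − K).
Here Σaᵢ = 64 and K = 3, so p_1 = (26 − 1)/(64 − 3) = 25/61 ≈ 0.410.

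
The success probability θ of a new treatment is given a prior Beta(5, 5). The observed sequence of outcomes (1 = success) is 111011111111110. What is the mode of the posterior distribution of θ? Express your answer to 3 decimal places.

Prior: Beta(5, 5).
Data: 13 successes in 15 trials (from the sequence). The binomial likelihood contributes θ^13(1−θ)^2, so the posterior is Beta(5+13, 5+2) = Beta(18, 7).
For Beta(a, b) with a, b > 1 the mode is (a−1)/(a+b−2) = 17/23 ≈ 0.739.

θ̂_MAP = 0.739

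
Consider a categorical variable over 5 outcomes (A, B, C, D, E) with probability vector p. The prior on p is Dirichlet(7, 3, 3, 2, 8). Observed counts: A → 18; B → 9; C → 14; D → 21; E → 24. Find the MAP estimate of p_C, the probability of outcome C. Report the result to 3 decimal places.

The posterior is Dirichlet(αᵢ + nᵢ) = Dirichlet(25, 12, 17, 23, 32).
For a Dirichlet(a₁,…,a_K) with all aᵢ > 1, the mode has j-th component (aⱼ − 1)/(Σaᵢ − K).
Here Σaᵢ = 109 and K = 5, so p_C = (17 − 1)/(109 − 5) = 16/104 ≈ 0.154.

MAP estimate of p_C = 0.154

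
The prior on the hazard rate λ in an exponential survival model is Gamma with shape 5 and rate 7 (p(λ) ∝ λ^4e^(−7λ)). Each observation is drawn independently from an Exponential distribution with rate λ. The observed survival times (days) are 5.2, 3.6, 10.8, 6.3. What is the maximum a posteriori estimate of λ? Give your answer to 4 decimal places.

The Exponential(rate=λ) likelihood is ∝ λ^n e^(−λΣtᵢ). Here n = 4 and Σtᵢ = 5.2 + 3.6 + 10.8 + 6.3 = 25.9.
Posterior ∝ λ^4e^(−7λ) · λ^4e^(−25.9λ) = λ^8e^(−32.9λ), i.e. Gamma(9, 32.9).
Mode = (a−1)/b = 8/32.9 ≈ 0.2432.

λ̂_MAP = 0.2432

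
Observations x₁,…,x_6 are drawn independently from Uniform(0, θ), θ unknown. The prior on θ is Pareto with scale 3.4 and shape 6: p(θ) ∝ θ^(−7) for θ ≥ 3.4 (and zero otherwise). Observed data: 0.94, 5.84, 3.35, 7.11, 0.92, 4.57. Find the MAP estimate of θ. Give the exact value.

The Uniform(0, θ) likelihood is θ^(−n) for θ ≥ max(xᵢ), zero otherwise. Here max(xᵢ) = 7.11.
Posterior ∝ θ^(−7) · θ^(−6) = θ^(−13) on θ ≥ max(3.4, 7.11) = 7.11.
This density is strictly decreasing in θ, so the posterior mode lies at the lower boundary of the support.

θ̂_MAP = 7.11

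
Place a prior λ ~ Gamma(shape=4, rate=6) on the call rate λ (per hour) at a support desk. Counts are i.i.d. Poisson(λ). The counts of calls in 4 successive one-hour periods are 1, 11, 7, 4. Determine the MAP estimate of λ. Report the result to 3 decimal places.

λ̂_MAP = 2.600

Σxᵢ = 1+11+7+4 = 23, with n = 4.
Posterior ∝ λ^3e^(−6λ) · λ^23e^(−4λ) = λ^26e^(−10λ), i.e. Gamma(shape=27, rate=10).
The mode of a Gamma(a, b) with a ≥ 1 (shape–rate) is (a−1)/b = 26/10 ≈ 2.600.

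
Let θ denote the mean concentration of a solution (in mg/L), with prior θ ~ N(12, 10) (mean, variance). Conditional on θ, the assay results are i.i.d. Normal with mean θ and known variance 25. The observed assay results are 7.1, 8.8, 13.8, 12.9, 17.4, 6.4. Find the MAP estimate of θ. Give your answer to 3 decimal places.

n = 6; x̄ = (7.1 + 8.8 + 13.8 + 12.9 + 17.4 + 6.4)/6 = 66.4/6 = 166/15 ≈ 11.0667.
For a Normal prior and Normal likelihood with known variance, the posterior is Normal; its mode equals its mean, the precision-weighted average.
Prior precision 1/σ₀² = 1/10 = 0.1; data precision n/σ² = 6/25 = 0.24.
θ̂ = (0.1·12 + 0.24·(166/15)) / (0.1 + 0.24) = 3.856/0.34 = 964/85 ≈ 11.341.

θ̂_MAP = 11.341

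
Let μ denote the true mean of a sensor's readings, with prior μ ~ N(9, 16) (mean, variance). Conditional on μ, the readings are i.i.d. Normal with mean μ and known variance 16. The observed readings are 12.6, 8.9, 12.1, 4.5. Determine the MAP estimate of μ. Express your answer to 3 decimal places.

n = 4; x̄ = (12.6 + 8.9 + 12.1 + 4.5)/4 = 38.1/4 = 9.525.
For a Normal prior and Normal likelihood with known variance, the posterior is Normal; its mode equals its mean, the precision-weighted average.
Prior precision 1/σ₀² = 1/16 = 0.0625; data precision n/σ² = 4/16 = 0.25.
μ̂ = (0.0625·9 + 0.25·9.525) / (0.0625 + 0.25) = 2.94375/0.3125 = 9.420.

μ̂_MAP = 9.420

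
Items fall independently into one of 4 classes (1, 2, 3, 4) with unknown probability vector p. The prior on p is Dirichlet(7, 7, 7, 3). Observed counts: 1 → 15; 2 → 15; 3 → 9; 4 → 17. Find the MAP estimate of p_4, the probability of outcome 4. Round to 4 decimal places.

The posterior is Dirichlet(αᵢ + nᵢ) = Dirichlet(22, 22, 16, 20).
For a Dirichlet(a₁,…,a_K) with all aᵢ > 1, the mode has j-th component (aⱼ − 1)/(Σaᵢ − K).
Here Σaᵢ = 80 and K = 4, so p_4 = (20 − 1)/(80 − 4) = 19/76 ≈ 0.2500.

MAP estimate: 0.2500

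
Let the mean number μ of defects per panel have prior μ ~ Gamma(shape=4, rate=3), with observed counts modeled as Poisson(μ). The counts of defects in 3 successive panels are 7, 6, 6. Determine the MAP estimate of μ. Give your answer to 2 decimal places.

μ̂_MAP = 3.67

Σxᵢ = 7+6+6 = 19, with n = 3.
Posterior ∝ μ^3e^(−3μ) · μ^19e^(−3μ) = μ^22e^(−6μ), i.e. Gamma(shape=23, rate=6).
The mode of a Gamma(a, b) with a ≥ 1 (shape–rate) is (a−1)/b = 22/6 ≈ 3.67.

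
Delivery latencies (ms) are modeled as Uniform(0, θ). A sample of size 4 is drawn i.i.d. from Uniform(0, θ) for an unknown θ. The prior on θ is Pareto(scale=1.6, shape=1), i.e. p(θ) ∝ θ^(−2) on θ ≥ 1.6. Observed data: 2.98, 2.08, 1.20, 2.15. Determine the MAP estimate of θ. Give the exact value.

θ̂_MAP = 2.98

The Uniform(0, θ) likelihood is θ^(−n) for θ ≥ max(xᵢ), zero otherwise. Here max(xᵢ) = 2.98.
Posterior ∝ θ^(−2) · θ^(−4) = θ^(−6) on θ ≥ max(1.6, 2.98) = 2.98.
This density is strictly decreasing in θ, so the posterior mode lies at the lower boundary of the support.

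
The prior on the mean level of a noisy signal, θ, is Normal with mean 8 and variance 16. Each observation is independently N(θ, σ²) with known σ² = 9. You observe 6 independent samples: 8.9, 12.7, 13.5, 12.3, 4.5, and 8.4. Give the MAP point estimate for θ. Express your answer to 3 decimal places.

n = 6; x̄ = (8.9 + 12.7 + 13.5 + 12.3 + 4.5 + 8.4)/6 = 60.3/6 = 10.05.
For a Normal prior and Normal likelihood with known variance, the posterior is Normal; its mode equals its mean, the precision-weighted average.
Prior precision 1/σ₀² = 1/16 = 0.0625; data precision n/σ² = 6/9 = 2/3.
θ̂ = (0.0625·8 + (2/3)·10.05) / (0.0625 + 2/3) = 7.2/(35/48) = 1728/175 ≈ 9.874.

θ̂_MAP = 9.874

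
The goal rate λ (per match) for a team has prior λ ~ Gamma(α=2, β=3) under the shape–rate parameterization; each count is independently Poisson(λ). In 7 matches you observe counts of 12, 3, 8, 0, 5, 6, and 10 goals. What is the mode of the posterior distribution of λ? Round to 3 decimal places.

λ̂_MAP = 4.500

Σxᵢ = 12+3+8+0+5+6+10 = 44, with n = 7.
Posterior ∝ λe^(−3λ) · λ^44e^(−7λ) = λ^45e^(−10λ), i.e. Gamma(shape=46, rate=10).
The mode of a Gamma(a, b) with a ≥ 1 (shape–rate) is (a−1)/b = 45/10 ≈ 4.500.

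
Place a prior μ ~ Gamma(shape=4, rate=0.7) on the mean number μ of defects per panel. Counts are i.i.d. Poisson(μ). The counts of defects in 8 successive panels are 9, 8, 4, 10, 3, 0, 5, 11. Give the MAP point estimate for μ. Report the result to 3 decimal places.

μ̂_MAP = 6.092

Σxᵢ = 9+8+4+10+3+0+5+11 = 50, with n = 8.
Posterior ∝ μ^3e^(−0.7μ) · μ^50e^(−8μ) = μ^53e^(−8.7μ), i.e. Gamma(shape=54, rate=8.7).
The mode of a Gamma(a, b) with a ≥ 1 (shape–rate) is (a−1)/b = 53/8.7 ≈ 6.092.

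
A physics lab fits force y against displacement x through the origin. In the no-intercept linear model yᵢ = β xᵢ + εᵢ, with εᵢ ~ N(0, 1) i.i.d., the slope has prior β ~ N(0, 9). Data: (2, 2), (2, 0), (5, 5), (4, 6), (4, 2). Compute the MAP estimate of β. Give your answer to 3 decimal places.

log p(β | y) = −Σ(yᵢ − βxᵢ)²/(2·1) − β²/(2·9) + const.
Setting the derivative to zero: Σxᵢ(yᵢ − βxᵢ)/1 − β/9 = 0, so β = Σxᵢyᵢ / (Σxᵢ² + σ²/τ²).
Σxᵢyᵢ = 2·2 + 2·0 + 5·5 + 4·6 + 4·2 = 61; Σxᵢ² = 65; σ²/τ² = 1/9.
β̂_MAP = 61 / (65 + 1/9) = 61/(586/9) = 549/586 ≈ 0.937.

β̂_MAP = 0.937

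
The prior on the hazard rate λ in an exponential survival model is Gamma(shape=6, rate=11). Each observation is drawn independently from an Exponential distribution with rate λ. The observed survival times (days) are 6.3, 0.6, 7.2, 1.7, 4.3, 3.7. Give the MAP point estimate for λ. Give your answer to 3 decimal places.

λ̂_MAP = 0.316

The Exponential(rate=λ) likelihood is ∝ λ^n e^(−λΣtᵢ). Here n = 6 and Σtᵢ = 6.3 + 0.6 + 7.2 + 1.7 + 4.3 + 3.7 = 23.8.
Posterior ∝ λ^5e^(−11λ) · λ^6e^(−23.8λ) = λ^11e^(−34.8λ), i.e. Gamma(12, 34.8).
Mode = (a−1)/b = 11/34.8 ≈ 0.316.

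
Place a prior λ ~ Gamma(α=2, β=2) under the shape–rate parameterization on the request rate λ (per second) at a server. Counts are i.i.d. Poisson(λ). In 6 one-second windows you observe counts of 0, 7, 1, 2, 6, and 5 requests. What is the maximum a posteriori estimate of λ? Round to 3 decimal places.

λ̂_MAP = 2.750

Σxᵢ = 0+7+1+2+6+5 = 21, with n = 6.
Posterior ∝ λe^(−2λ) · λ^21e^(−6λ) = λ^22e^(−8λ), i.e. Gamma(shape=23, rate=8).
The mode of a Gamma(a, b) with a ≥ 1 (shape–rate) is (a−1)/b = 22/8 ≈ 2.750.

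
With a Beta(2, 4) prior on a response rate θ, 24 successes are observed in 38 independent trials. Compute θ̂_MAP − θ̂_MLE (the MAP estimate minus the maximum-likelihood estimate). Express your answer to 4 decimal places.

Posterior is Beta(26, 18); MAP = (26−1)/(44−2) = 25/42 ≈ 0.59524.
MLE ignores the prior: θ̂_MLE = k/n = 24/38 ≈ 0.63158.
Difference = 25/42 − 24/38 = -29/798 ≈ -0.0363.

MAP − MLE = -0.0363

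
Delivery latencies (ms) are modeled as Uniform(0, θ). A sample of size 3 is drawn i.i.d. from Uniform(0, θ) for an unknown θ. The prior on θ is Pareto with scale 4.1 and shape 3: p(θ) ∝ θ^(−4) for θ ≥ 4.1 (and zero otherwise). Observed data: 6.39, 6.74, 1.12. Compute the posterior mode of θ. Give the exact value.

The Uniform(0, θ) likelihood is θ^(−n) for θ ≥ max(xᵢ), zero otherwise. Here max(xᵢ) = 6.74.
Posterior ∝ θ^(−4) · θ^(−3) = θ^(−7) on θ ≥ max(4.1, 6.74) = 6.74.
This density is strictly decreasing in θ, so the posterior mode lies at the lower boundary of the support.

θ̂_MAP = 6.74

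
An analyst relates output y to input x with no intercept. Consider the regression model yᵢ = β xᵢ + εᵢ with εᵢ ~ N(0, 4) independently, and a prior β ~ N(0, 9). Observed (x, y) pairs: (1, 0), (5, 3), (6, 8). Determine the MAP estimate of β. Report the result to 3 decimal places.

log p(β | y) = −Σ(yᵢ − βxᵢ)²/(2·4) − β²/(2·9) + const.
Setting the derivative to zero: Σxᵢ(yᵢ − βxᵢ)/4 − β/9 = 0, so β = Σxᵢyᵢ / (Σxᵢ² + σ²/τ²).
Σxᵢyᵢ = 1·0 + 5·3 + 6·8 = 63; Σxᵢ² = 62; σ²/τ² = 4/9.
β̂_MAP = 63 / (62 + 4/9) = 63/(562/9) = 567/562 ≈ 1.009.

β̂_MAP = 1.009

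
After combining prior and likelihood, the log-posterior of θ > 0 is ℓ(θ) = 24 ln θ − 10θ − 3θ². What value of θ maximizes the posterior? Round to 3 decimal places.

θ̂_MAP = 1.333

ℓ'(θ) = 24/θ − 10 − 6θ. Setting this to zero and multiplying by θ: 6θ² + 10θ − 24 = 0.
θ = (−10 + √(10² + 4·6·24)) / (2·6) = (−10 + √676) / 12 = (−10 + 26)/12 = 4/3.
ℓ''(θ) = −24/θ² − 6 < 0, confirming a maximum.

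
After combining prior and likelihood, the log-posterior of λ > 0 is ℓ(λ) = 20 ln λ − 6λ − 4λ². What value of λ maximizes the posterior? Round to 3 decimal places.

λ̂_MAP = 1.250

ℓ'(λ) = 20/λ − 6 − 8λ. Setting this to zero and multiplying by λ: 8λ² + 6λ − 20 = 0.
λ = (−6 + √(6² + 4·8·20)) / (2·8) = (−6 + √676) / 16 = (−6 + 26)/16 = 5/4.
ℓ''(λ) = −20/λ² − 8 < 0, confirming a maximum.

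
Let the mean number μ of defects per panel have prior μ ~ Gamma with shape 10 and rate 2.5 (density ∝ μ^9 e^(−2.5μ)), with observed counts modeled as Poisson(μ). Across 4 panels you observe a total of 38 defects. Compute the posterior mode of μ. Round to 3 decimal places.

μ̂_MAP = 7.231

Σxᵢ = 38, n = 4.
Posterior ∝ μ^9e^(−2.5μ) · μ^38e^(−4μ) = μ^47e^(−6.5μ), i.e. Gamma(shape=48, rate=6.5).
The mode of a Gamma(a, b) with a ≥ 1 (shape–rate) is (a−1)/b = 47/6.5 ≈ 7.231.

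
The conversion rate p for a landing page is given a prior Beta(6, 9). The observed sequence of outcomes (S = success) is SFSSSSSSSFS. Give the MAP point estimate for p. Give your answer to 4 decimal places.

p̂_MAP = 0.5833

Prior: Beta(6, 9).
Data: 9 successes in 11 trials (from the sequence). The binomial likelihood contributes p^9(1−p)^2, so the posterior is Beta(6+9, 9+2) = Beta(15, 11).
For Beta(a, b) with a, b > 1 the mode is (a−1)/(a+b−2) = 14/24 ≈ 0.5833.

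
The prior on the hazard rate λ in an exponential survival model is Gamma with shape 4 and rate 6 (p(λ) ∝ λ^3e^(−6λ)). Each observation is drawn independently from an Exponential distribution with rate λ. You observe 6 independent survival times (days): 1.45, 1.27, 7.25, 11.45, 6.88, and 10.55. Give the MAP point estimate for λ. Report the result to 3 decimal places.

The Exponential(rate=λ) likelihood is ∝ λ^n e^(−λΣtᵢ). Here n = 6 and Σtᵢ = 1.45 + 1.27 + 7.25 + 11.45 + 6.88 + 10.55 = 38.85.
Posterior ∝ λ^3e^(−6λ) · λ^6e^(−38.85λ) = λ^9e^(−44.85λ), i.e. Gamma(10, 44.85).
Mode = (a−1)/b = 9/44.85 ≈ 0.201.

λ̂_MAP = 0.201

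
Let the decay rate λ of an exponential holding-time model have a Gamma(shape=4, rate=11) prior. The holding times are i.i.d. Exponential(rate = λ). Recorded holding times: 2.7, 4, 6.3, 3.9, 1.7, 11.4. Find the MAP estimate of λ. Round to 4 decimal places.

λ̂_MAP = 0.2195

The Exponential(rate=λ) likelihood is ∝ λ^n e^(−λΣtᵢ). Here n = 6 and Σtᵢ = 2.7 + 4 + 6.3 + 3.9 + 1.7 + 11.4 = 30.
Posterior ∝ λ^3e^(−11λ) · λ^6e^(−30λ) = λ^9e^(−41λ), i.e. Gamma(10, 41).
Mode = (a−1)/b = 9/41 ≈ 0.2195.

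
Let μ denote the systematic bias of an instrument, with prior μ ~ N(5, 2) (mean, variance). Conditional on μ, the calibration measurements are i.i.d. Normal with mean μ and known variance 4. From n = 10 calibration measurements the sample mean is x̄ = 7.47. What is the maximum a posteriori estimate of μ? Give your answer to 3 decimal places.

n = 10, x̄ = 7.47.
For a Normal prior and Normal likelihood with known variance, the posterior is Normal; its mode equals its mean, the precision-weighted average.
Prior precision 1/σ₀² = 1/2 = 0.5; data precision n/σ² = 10/4 = 2.5.
μ̂ = (0.5·5 + 2.5·7.47) / (0.5 + 2.5) = 21.175/3 = 847/120 ≈ 7.058.

μ̂_MAP = 7.058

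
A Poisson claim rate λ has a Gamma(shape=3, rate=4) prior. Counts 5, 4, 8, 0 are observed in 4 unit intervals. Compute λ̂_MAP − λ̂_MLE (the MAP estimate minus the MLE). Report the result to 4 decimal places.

MAP − MLE = -1.8750

Σxᵢ = 17. Posterior is Gamma(20, 8); MAP = (20−1)/8 = 19/8 ≈ 2.37500.
MLE = x̄ = 17/4 ≈ 4.25000.
Difference = 19/8 − 17/4 = -15/8 ≈ -1.8750.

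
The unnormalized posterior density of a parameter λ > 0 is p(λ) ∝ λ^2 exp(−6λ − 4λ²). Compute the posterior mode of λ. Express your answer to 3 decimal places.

λ̂_MAP = 0.250

ℓ'(λ) = 2/λ − 6 − 8λ. Setting this to zero and multiplying by λ: 8λ² + 6λ − 2 = 0.
λ = (−6 + √(6² + 4·8·2)) / (2·8) = (−6 + √100) / 16 = (−6 + 10)/16 = 1/4.
ℓ''(λ) = −2/λ² − 8 < 0, confirming a maximum.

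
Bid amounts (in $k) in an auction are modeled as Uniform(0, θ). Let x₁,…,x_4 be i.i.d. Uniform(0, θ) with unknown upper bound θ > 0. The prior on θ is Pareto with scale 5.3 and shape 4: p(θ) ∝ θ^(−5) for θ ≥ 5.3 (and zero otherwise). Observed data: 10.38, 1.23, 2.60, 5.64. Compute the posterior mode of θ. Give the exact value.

The Uniform(0, θ) likelihood is θ^(−n) for θ ≥ max(xᵢ), zero otherwise. Here max(xᵢ) = 10.38.
Posterior ∝ θ^(−5) · θ^(−4) = θ^(−9) on θ ≥ max(5.3, 10.38) = 10.38.
This density is strictly decreasing in θ, so the posterior mode lies at the lower boundary of the support.

θ̂_MAP = 10.38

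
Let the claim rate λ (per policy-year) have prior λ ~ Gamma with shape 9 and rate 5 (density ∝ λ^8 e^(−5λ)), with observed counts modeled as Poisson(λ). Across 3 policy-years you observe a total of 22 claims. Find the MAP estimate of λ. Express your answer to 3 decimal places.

λ̂_MAP = 3.750

Σxᵢ = 22, n = 3.
Posterior ∝ λ^8e^(−5λ) · λ^22e^(−3λ) = λ^30e^(−8λ), i.e. Gamma(shape=31, rate=8).
The mode of a Gamma(a, b) with a ≥ 1 (shape–rate) is (a−1)/b = 30/8 ≈ 3.750.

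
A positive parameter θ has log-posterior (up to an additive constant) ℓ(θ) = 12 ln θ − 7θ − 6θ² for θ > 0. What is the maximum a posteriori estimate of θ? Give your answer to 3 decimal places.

θ̂_MAP = 0.750

ℓ'(θ) = 12/θ − 7 − 12θ. Setting this to zero and multiplying by θ: 12θ² + 7θ − 12 = 0.
θ = (−7 + √(7² + 4·12·12)) / (2·12) = (−7 + √625) / 24 = (−7 + 25)/24 = 3/4.
ℓ''(θ) = −12/θ² − 12 < 0, confirming a maximum.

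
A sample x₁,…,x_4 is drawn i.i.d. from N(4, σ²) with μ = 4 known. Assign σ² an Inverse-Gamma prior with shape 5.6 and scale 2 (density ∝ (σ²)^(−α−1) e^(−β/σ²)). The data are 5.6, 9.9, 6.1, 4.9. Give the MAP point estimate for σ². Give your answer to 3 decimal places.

Sum of squared deviations about the known mean: SS = (5.6−4)² + (9.9−4)² + (6.1−4)² + (4.9−4)² = 42.59.
The Normal likelihood contributes (σ²)^(−n/2) exp(−SS/(2σ²)), so the posterior is Inverse-Gamma(α + n/2, β + SS/2) = Inverse-Gamma(7.6, 23.295).
The mode of Inverse-Gamma(a, b) is b/(a+1) = 23.295/8.6 ≈ 2.709.

σ̂²_MAP = 2.709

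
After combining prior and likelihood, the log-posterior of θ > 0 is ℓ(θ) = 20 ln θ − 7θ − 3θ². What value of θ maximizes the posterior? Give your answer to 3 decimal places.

ℓ'(θ) = 20/θ − 7 − 6θ. Setting this to zero and multiplying by θ: 6θ² + 7θ − 20 = 0.
θ = (−7 + √(7² + 4·6·20)) / (2·6) = (−7 + √529) / 12 = (−7 + 23)/12 = 4/3.
ℓ''(θ) = −20/θ² − 6 < 0, confirming a maximum.

θ̂_MAP = 1.333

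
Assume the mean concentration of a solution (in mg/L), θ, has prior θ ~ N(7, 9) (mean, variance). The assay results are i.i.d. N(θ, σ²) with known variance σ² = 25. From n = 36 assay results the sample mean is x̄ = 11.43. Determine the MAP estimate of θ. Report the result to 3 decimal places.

θ̂_MAP = 11.113

n = 36, x̄ = 11.43.
For a Normal prior and Normal likelihood with known variance, the posterior is Normal; its mode equals its mean, the precision-weighted average.
Prior precision 1/σ₀² = 1/9; data precision n/σ² = 36/25 = 1.44.
θ̂ = ((1/9)·7 + 1.44·11.43) / (1/9 + 1.44) = (96958/5625)/(349/225) = 96958/8725 ≈ 11.113.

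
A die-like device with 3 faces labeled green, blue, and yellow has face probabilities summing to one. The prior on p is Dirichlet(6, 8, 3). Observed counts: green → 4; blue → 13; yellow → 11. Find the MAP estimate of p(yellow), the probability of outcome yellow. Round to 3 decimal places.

MAP estimate of p(yellow) = 0.310

The posterior is Dirichlet(αᵢ + nᵢ) = Dirichlet(10, 21, 14).
For a Dirichlet(a₁,…,a_K) with all aᵢ > 1, the mode has j-th component (aⱼ − 1)/(Σaᵢ − K).
Here Σaᵢ = 45 and K = 3, so p(yellow) = (14 − 1)/(45 − 3) = 13/42 ≈ 0.310.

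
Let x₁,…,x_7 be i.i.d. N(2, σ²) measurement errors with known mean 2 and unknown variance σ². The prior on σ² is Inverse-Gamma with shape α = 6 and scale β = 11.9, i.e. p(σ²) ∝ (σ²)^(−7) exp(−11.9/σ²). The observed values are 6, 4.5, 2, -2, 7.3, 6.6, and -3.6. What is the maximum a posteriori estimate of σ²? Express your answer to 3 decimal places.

σ̂²_MAP = 6.793

Sum of squared deviations about the known mean: SS = (6−2)² + (4.5−2)² + (2−2)² + (-2−2)² + (7.3−2)² + (6.6−2)² + (-3.6−2)² = 118.86.
The Normal likelihood contributes (σ²)^(−n/2) exp(−SS/(2σ²)), so the posterior is Inverse-Gamma(α + n/2, β + SS/2) = Inverse-Gamma(9.5, 71.33).
The mode of Inverse-Gamma(a, b) is b/(a+1) = 71.33/10.5 ≈ 6.793.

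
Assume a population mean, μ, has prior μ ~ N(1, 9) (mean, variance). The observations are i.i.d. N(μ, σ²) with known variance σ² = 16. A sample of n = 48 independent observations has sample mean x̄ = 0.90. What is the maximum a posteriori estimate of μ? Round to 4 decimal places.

n = 48, x̄ = 0.90.
For a Normal prior and Normal likelihood with known variance, the posterior is Normal; its mode equals its mean, the precision-weighted average.
Prior precision 1/σ₀² = 1/9; data precision n/σ² = 48/16 = 3.
μ̂ = ((1/9)·1 + 3·0.9) / (1/9 + 3) = (253/90)/(28/9) = 253/280 ≈ 0.9036.

μ̂_MAP = 0.9036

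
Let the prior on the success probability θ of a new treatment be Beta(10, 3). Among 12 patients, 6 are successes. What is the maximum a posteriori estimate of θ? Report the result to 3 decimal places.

Prior: Beta(10, 3).
Data: 6 successes in 12 trials. The binomial likelihood contributes θ^6(1−θ)^6, so the posterior is Beta(10+6, 3+6) = Beta(16, 9).
For Beta(a, b) with a, b > 1 the mode is (a−1)/(a+b−2) = 15/23 ≈ 0.652.

θ̂_MAP = 0.652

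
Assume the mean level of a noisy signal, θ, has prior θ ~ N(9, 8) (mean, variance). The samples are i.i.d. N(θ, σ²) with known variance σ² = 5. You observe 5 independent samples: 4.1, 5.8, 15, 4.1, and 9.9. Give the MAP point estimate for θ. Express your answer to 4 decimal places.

θ̂_MAP = 7.9156

n = 5; x̄ = (4.1 + 5.8 + 15 + 4.1 + 9.9)/5 = 38.9/5 = 7.78.
For a Normal prior and Normal likelihood with known variance, the posterior is Normal; its mode equals its mean, the precision-weighted average.
Prior precision 1/σ₀² = 1/8 = 0.125; data precision n/σ² = 5/5 = 1.
θ̂ = (0.125·9 + 1·7.78) / (0.125 + 1) = 8.905/1.125 = 1781/225 ≈ 7.9156.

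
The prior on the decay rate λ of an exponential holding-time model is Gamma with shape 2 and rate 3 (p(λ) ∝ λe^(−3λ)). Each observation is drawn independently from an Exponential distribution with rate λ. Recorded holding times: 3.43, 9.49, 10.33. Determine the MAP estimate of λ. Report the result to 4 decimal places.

λ̂_MAP = 0.1524

The Exponential(rate=λ) likelihood is ∝ λ^n e^(−λΣtᵢ). Here n = 3 and Σtᵢ = 3.43 + 9.49 + 10.33 = 23.25.
Posterior ∝ λe^(−3λ) · λ^3e^(−23.25λ) = λ^4e^(−26.25λ), i.e. Gamma(5, 26.25).
Mode = (a−1)/b = 4/26.25 ≈ 0.1524.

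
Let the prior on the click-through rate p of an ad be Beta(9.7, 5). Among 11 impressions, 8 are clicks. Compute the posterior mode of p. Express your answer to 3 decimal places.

Prior: Beta(9.7, 5).
Data: 8 successes in 11 trials. The binomial likelihood contributes p^8(1−p)^3, so the posterior is Beta(9.7+8, 5+3) = Beta(17.7, 8).
For Beta(a, b) with a, b > 1 the mode is (a−1)/(a+b−2) = 16.7/23.7 ≈ 0.705.

p̂_MAP = 0.705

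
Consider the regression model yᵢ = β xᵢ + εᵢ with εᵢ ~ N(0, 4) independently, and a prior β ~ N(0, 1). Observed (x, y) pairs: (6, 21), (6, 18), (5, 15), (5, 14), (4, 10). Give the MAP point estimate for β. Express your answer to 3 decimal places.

β̂_MAP = 2.951

log p(β | y) = −Σ(yᵢ − βxᵢ)²/(2·4) − β²/(2·1) + const.
Setting the derivative to zero: Σxᵢ(yᵢ − βxᵢ)/4 − β/1 = 0, so β = Σxᵢyᵢ / (Σxᵢ² + σ²/τ²).
Σxᵢyᵢ = 6·21 + 6·18 + 5·15 + 5·14 + 4·10 = 419; Σxᵢ² = 138; σ²/τ² = 4.
β̂_MAP = 419 / (138 + 4) = 419/142 ≈ 2.951.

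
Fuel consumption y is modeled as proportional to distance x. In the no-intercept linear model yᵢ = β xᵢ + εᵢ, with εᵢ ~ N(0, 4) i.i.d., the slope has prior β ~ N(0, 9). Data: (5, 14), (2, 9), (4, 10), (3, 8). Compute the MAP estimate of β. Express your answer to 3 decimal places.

β̂_MAP = 2.792

log p(β | y) = −Σ(yᵢ − βxᵢ)²/(2·4) − β²/(2·9) + const.
Setting the derivative to zero: Σxᵢ(yᵢ − βxᵢ)/4 − β/9 = 0, so β = Σxᵢyᵢ / (Σxᵢ² + σ²/τ²).
Σxᵢyᵢ = 5·14 + 2·9 + 4·10 + 3·8 = 152; Σxᵢ² = 54; σ²/τ² = 4/9.
β̂_MAP = 152 / (54 + 4/9) = 152/(490/9) = 684/245 ≈ 2.792.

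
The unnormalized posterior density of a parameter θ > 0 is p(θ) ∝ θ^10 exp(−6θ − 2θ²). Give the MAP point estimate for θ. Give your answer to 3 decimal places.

ℓ'(θ) = 10/θ − 6 − 4θ. Setting this to zero and multiplying by θ: 4θ² + 6θ − 10 = 0.
θ = (−6 + √(6² + 4·4·10)) / (2·4) = (−6 + √196) / 8 = (−6 + 14)/8 = 1.
ℓ''(θ) = −10/θ² − 4 < 0, confirming a maximum.

θ̂_MAP = 1.000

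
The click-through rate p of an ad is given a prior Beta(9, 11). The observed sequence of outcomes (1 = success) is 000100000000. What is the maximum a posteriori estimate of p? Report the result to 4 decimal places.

p̂_MAP = 0.3000

Prior: Beta(9, 11).
Data: 1 success in 12 trials (from the sequence). The binomial likelihood contributes p(1−p)^11, so the posterior is Beta(9+1, 11+11) = Beta(10, 22).
For Beta(a, b) with a, b > 1 the mode is (a−1)/(a+b−2) = 9/30 ≈ 0.3000.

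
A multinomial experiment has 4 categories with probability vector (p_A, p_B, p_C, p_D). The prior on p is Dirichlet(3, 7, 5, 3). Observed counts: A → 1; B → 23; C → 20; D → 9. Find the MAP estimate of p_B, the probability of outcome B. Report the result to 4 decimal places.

The posterior is Dirichlet(αᵢ + nᵢ) = Dirichlet(4, 30, 25, 12).
For a Dirichlet(a₁,…,a_K) with all aᵢ > 1, the mode has j-th component (aⱼ − 1)/(Σaᵢ − K).
Here Σaᵢ = 71 and K = 4, so p_B = (30 − 1)/(71 − 4) = 29/67 ≈ 0.4328.

MAP estimate of p_B = 0.4328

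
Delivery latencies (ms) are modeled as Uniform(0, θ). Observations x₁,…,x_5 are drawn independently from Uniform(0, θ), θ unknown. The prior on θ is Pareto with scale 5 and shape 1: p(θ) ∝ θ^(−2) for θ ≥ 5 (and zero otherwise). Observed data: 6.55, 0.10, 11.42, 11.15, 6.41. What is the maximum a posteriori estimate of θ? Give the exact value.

The Uniform(0, θ) likelihood is θ^(−n) for θ ≥ max(xᵢ), zero otherwise. Here max(xᵢ) = 11.42.
Posterior ∝ θ^(−2) · θ^(−5) = θ^(−7) on θ ≥ max(5, 11.42) = 11.42.
This density is strictly decreasing in θ, so the posterior mode lies at the lower boundary of the support.

θ̂_MAP = 11.42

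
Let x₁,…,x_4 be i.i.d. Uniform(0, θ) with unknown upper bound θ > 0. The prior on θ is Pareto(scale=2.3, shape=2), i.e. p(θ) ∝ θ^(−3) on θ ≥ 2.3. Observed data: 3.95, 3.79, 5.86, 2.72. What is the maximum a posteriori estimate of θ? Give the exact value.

The Uniform(0, θ) likelihood is θ^(−n) for θ ≥ max(xᵢ), zero otherwise. Here max(xᵢ) = 5.86.
Posterior ∝ θ^(−3) · θ^(−4) = θ^(−7) on θ ≥ max(2.3, 5.86) = 5.86.
This density is strictly decreasing in θ, so the posterior mode lies at the lower boundary of the support.

θ̂_MAP = 5.86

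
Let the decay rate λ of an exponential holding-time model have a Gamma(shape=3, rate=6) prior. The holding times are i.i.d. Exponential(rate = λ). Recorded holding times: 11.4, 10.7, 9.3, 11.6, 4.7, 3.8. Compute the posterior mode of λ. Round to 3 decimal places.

λ̂_MAP = 0.139

The Exponential(rate=λ) likelihood is ∝ λ^n e^(−λΣtᵢ). Here n = 6 and Σtᵢ = 11.4 + 10.7 + 9.3 + 11.6 + 4.7 + 3.8 = 51.5.
Posterior ∝ λ^2e^(−6λ) · λ^6e^(−51.5λ) = λ^8e^(−57.5λ), i.e. Gamma(9, 57.5).
Mode = (a−1)/b = 8/57.5 ≈ 0.139.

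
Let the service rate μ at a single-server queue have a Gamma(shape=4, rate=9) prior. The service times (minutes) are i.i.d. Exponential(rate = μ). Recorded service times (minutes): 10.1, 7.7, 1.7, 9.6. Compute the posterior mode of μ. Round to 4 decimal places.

The Exponential(rate=μ) likelihood is ∝ μ^n e^(−μΣtᵢ). Here n = 4 and Σtᵢ = 10.1 + 7.7 + 1.7 + 9.6 = 29.1.
Posterior ∝ μ^3e^(−9μ) · μ^4e^(−29.1μ) = μ^7e^(−38.1μ), i.e. Gamma(8, 38.1).
Mode = (a−1)/b = 7/38.1 ≈ 0.1837.

μ̂_MAP = 0.1837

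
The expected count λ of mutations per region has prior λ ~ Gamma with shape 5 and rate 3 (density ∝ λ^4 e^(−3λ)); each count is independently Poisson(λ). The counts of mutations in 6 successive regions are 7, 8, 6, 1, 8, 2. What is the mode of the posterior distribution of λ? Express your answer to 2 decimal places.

λ̂_MAP = 4.00

Σxᵢ = 7+8+6+1+8+2 = 32, with n = 6.
Posterior ∝ λ^4e^(−3λ) · λ^32e^(−6λ) = λ^36e^(−9λ), i.e. Gamma(shape=37, rate=9).
The mode of a Gamma(a, b) with a ≥ 1 (shape–rate) is (a−1)/b = 36/9 ≈ 4.00.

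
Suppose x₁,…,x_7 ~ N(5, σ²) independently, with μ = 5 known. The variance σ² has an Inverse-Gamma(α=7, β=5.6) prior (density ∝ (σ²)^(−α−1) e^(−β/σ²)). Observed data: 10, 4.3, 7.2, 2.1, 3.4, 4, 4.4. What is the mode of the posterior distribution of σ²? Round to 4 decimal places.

Sum of squared deviations about the known mean: SS = (10−5)² + (4.3−5)² + (7.2−5)² + (2.1−5)² + (3.4−5)² + (4−5)² + (4.4−5)² = 42.66.
The Normal likelihood contributes (σ²)^(−n/2) exp(−SS/(2σ²)), so the posterior is Inverse-Gamma(α + n/2, β + SS/2) = Inverse-Gamma(10.5, 26.93).
The mode of Inverse-Gamma(a, b) is b/(a+1) = 26.93/11.5 ≈ 2.3417.

σ̂²_MAP = 2.3417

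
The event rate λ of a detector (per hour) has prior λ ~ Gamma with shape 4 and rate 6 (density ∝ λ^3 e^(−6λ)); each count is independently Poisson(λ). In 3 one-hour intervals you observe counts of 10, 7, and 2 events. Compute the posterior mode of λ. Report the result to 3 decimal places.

Σxᵢ = 10+7+2 = 19, with n = 3.
Posterior ∝ λ^3e^(−6λ) · λ^19e^(−3λ) = λ^22e^(−9λ), i.e. Gamma(shape=23, rate=9).
The mode of a Gamma(a, b) with a ≥ 1 (shape–rate) is (a−1)/b = 22/9 ≈ 2.444.

λ̂_MAP = 2.444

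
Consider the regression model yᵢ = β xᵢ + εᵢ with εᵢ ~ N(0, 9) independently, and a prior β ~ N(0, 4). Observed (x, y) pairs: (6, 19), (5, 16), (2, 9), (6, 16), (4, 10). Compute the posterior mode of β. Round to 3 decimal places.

β̂_MAP = 2.918

log p(β | y) = −Σ(yᵢ − βxᵢ)²/(2·9) − β²/(2·4) + const.
Setting the derivative to zero: Σxᵢ(yᵢ − βxᵢ)/9 − β/4 = 0, so β = Σxᵢyᵢ / (Σxᵢ² + σ²/τ²).
Σxᵢyᵢ = 6·19 + 5·16 + 2·9 + 6·16 + 4·10 = 348; Σxᵢ² = 117; σ²/τ² = 2.25.
β̂_MAP = 348 / (117 + 2.25) = 348/119.25 ≈ 2.918.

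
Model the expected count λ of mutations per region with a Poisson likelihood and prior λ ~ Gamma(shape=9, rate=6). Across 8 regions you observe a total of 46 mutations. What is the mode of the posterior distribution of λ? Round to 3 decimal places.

λ̂_MAP = 3.857

Σxᵢ = 46, n = 8.
Posterior ∝ λ^8e^(−6λ) · λ^46e^(−8λ) = λ^54e^(−14λ), i.e. Gamma(shape=55, rate=14).
The mode of a Gamma(a, b) with a ≥ 1 (shape–rate) is (a−1)/b = 54/14 ≈ 3.857.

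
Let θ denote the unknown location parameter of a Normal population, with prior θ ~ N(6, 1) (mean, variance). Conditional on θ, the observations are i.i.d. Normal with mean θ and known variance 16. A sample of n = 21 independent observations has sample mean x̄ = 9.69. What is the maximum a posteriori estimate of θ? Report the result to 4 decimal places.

n = 21, x̄ = 9.69.
For a Normal prior and Normal likelihood with known variance, the posterior is Normal; its mode equals its mean, the precision-weighted average.
Prior precision 1/σ₀² = 1/1 = 1; data precision n/σ² = 21/16 = 1.3125.
θ̂ = (1·6 + 1.3125·9.69) / (1 + 1.3125) = 18.718125/2.3125 = 29949/3700 ≈ 8.0943.

θ̂_MAP = 8.0943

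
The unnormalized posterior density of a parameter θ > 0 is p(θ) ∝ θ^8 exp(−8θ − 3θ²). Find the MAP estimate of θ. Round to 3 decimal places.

θ̂_MAP = 0.667

ℓ'(θ) = 8/θ − 8 − 6θ. Setting this to zero and multiplying by θ: 6θ² + 8θ − 8 = 0.
θ = (−8 + √(8² + 4·6·8)) / (2·6) = (−8 + √256) / 12 = (−8 + 16)/12 = 2/3.
ℓ''(θ) = −8/θ² − 6 < 0, confirming a maximum.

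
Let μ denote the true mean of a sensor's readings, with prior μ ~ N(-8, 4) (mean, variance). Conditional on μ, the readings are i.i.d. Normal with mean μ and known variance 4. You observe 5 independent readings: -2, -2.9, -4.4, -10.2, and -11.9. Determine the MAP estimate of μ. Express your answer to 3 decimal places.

μ̂_MAP = -6.567

n = 5; x̄ = ((-2) + (-2.9) + (-4.4) + (-10.2) + (-11.9))/5 = -31.4/5 = -6.28.
For a Normal prior and Normal likelihood with known variance, the posterior is Normal; its mode equals its mean, the precision-weighted average.
Prior precision 1/σ₀² = 1/4 = 0.25; data precision n/σ² = 5/4 = 1.25.
μ̂ = (0.25·(-8) + 1.25·(-6.28)) / (0.25 + 1.25) = (-9.85)/1.5 = -197/30 ≈ -6.567.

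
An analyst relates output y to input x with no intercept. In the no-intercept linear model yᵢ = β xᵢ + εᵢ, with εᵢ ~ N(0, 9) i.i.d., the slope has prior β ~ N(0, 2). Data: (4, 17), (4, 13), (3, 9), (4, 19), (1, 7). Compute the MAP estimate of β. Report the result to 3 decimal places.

log p(β | y) = −Σ(yᵢ − βxᵢ)²/(2·9) − β²/(2·2) + const.
Setting the derivative to zero: Σxᵢ(yᵢ − βxᵢ)/9 − β/2 = 0, so β = Σxᵢyᵢ / (Σxᵢ² + σ²/τ²).
Σxᵢyᵢ = 4·17 + 4·13 + 3·9 + 4·19 + 1·7 = 230; Σxᵢ² = 58; σ²/τ² = 4.5.
β̂_MAP = 230 / (58 + 4.5) = 230/62.5 ≈ 3.680.

β̂_MAP = 3.680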